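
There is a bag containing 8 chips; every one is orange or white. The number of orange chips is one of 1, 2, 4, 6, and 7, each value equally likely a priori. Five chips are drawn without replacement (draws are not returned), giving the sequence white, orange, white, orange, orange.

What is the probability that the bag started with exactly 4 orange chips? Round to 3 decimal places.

The likelihood of the observed sequence under each hypothesis: P(data | r = 1) = (7/8)(1/7)(6/6)(0/5) = 0; P(data | r = 2) = (6/8)(2/7)(5/6)(1/5)(0/4) = 0; P(data | r = 4) = (4/8)(4/7)(3/6)(3/5)(2/4) = 3/70; P(data | r = 6) = (2/8)(6/7)(1/6)(5/5)(4/4) = 1/28; P(data | r = 7) = (1/8)(7/7)(0/6) = 0.
Multiplying each by its prior: 1/5 · 0 = 0, 1/5 · 0 = 0, 1/5 · 3/70 = 3/350, 1/5 · 1/28 = 1/140, 1/5 · 0 = 0; summing to 11/700.
So P(r = 4 | data) = (3/350) / (11/700) = 6/11.

0.545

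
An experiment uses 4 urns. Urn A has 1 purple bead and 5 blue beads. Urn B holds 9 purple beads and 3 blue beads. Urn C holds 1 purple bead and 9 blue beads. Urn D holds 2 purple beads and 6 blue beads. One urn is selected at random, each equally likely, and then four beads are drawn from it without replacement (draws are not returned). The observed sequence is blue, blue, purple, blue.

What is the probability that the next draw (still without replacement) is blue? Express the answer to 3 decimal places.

0.903

Under each hypothesis, the probability of the observed sequence is: P(data | urn A) = (5/6)(4/5)(1/4)(3/3) = 0.16667; P(data | urn B) = (3/12)(2/11)(9/10)(1/9) = 0.0045455; P(data | urn C) = (9/10)(8/9)(1/8)(7/7) = 0.1; P(data | urn D) = (6/8)(5/7)(2/6)(4/5) = 0.14286.
Multiplying each by its prior: 1/4 · 0.16667 = 0.041667, 1/4 · 0.0045455 = 0.0011364, 1/4 · 0.1 = 0.025, 1/4 · 0.14286 = 0.035714; with total 0.10352.
Dividing through by the total gives posterior P(urn A | data) = 0.40251, P(urn B | data) = 0.010978, P(urn C | data) = 0.24151, P(urn D | data) = 0.34501.
The predictive probability is P(blue next | data) = (1)(0.40251) + (0)(0.010978) + (1)(0.24151) + (3/4)(0.34501) = 0.90277.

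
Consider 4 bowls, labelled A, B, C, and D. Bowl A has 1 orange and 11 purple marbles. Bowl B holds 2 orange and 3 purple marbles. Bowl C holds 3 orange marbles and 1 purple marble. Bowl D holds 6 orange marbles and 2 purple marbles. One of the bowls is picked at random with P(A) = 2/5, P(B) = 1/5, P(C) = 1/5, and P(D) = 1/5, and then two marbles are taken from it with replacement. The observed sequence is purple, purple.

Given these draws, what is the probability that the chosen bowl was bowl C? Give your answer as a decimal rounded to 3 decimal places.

0.029

The likelihood of the observed sequence under each hypothesis: P(data | bowl A) = (11/12)(11/12) = 0.84028; P(data | bowl B) = (3/5)(3/5) = 0.36; P(data | bowl C) = (1/4)(1/4) = 0.0625; P(data | bowl D) = (2/8)(2/8) = 0.0625.
Weighting by the prior gives 2/5 · 0.84028 = 0.33611, 1/5 · 0.36 = 0.072, 1/5 · 0.0625 = 0.0125, 1/5 · 0.0625 = 0.0125; these sum to 0.43311.
Hence P(bowl C | data) = (0.0125) / (0.43311) = 0.028861.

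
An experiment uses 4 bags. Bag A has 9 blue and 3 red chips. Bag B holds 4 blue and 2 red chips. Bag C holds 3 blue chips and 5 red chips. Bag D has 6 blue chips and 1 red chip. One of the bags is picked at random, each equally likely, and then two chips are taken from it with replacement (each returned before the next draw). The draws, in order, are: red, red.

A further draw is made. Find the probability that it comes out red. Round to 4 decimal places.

Compute the likelihood of the observed sequence for each case: P(data | bag A) = (3/12)(3/12) = 0.0625; P(data | bag B) = (2/6)(2/6) = 0.11111; P(data | bag C) = (5/8)(5/8) = 0.39062; P(data | bag D) = (1/7)(1/7) = 0.020408.
Weighting by the prior gives 1/4 · 0.0625 = 0.015625, 1/4 · 0.11111 = 0.027778, 1/4 · 0.39062 = 0.097656, 1/4 · 0.020408 = 0.005102; with total 0.14616.
Dividing through by the total gives posterior P(bag A | data) = 0.1069, P(bag B | data) = 0.19005, P(bag C | data) = 0.66814, P(bag D | data) = 0.034907.
The predictive probability is P(red next | data) = (1/4)(0.1069) + (1/3)(0.19005) + (5/8)(0.66814) + (1/7)(0.034907) = 0.51265.

0.5127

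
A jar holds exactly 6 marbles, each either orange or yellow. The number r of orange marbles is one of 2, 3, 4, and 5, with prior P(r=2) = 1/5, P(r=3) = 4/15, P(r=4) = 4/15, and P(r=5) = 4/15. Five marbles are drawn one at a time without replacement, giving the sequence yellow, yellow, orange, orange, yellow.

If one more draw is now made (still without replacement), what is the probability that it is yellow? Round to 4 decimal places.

Under each hypothesis, the probability of the observed sequence is: P(data | r = 2) = (4/6)(3/5)(2/4)(1/3)(2/2) = 1/15; P(data | r = 3) = (3/6)(2/5)(3/4)(2/3)(1/2) = 1/20; P(data | r = 4) = (2/6)(1/5)(4/4)(3/3)(0/2) = 0; P(data | r = 5) = (1/6)(0/5) = 0.
Weighting by the prior gives 1/5 · 1/15 = 1/75, 4/15 · 1/20 = 1/75, 4/15 · 0 = 0, 4/15 · 0 = 0; summing to 2/75.
The posterior is then P(r = 2 | data) = 1/2, P(r = 3 | data) = 1/2, P(r = 4 | data) = 0, P(r = 5 | data) = 0.
The predictive probability is P(yellow next | data) = (1)(1/2) + (0)(1/2) = 1/2.

0.5000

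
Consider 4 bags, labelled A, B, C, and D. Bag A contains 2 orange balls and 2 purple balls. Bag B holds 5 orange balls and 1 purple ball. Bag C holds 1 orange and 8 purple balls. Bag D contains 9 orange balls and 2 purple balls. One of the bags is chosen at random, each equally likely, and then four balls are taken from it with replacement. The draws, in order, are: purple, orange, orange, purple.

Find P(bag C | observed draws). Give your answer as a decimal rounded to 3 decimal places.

Under each hypothesis, the probability of the observed sequence is: P(data | bag A) = (2/4)(2/4)(2/4)(2/4) = 0.0625; P(data | bag B) = (1/6)(5/6)(5/6)(1/6) = 0.01929; P(data | bag C) = (8/9)(1/9)(1/9)(8/9) = 0.0097546; P(data | bag D) = (2/11)(9/11)(9/11)(2/11) = 0.02213.
The prior-weighted likelihoods are 1/4 · 0.0625 = 0.015625, 1/4 · 0.01929 = 0.0048225, 1/4 · 0.0097546 = 0.0024387, 1/4 · 0.02213 = 0.0055324; summing to 0.028419.
Hence P(bag C | data) = (0.0024387) / (0.028419) = 0.085812.

0.086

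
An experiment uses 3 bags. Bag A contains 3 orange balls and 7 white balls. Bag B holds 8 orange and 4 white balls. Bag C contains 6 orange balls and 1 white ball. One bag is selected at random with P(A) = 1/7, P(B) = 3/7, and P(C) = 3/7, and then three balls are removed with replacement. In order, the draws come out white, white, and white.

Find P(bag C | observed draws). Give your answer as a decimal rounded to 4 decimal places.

For each hypothesis, P(data | H) works out to: P(data | bag A) = (7/10)(7/10)(7/10) = 0.343; P(data | bag B) = (4/12)(4/12)(4/12) = 0.037037; P(data | bag C) = (1/7)(1/7)(1/7) = 0.0029155.
The prior-weighted likelihoods are 1/7 · 0.343 = 0.049, 3/7 · 0.037037 = 0.015873, 3/7 · 0.0029155 = 0.0012495; with total 0.066122.
Hence P(bag C | data) = (0.0012495) / (0.066122) = 0.018896.

0.0189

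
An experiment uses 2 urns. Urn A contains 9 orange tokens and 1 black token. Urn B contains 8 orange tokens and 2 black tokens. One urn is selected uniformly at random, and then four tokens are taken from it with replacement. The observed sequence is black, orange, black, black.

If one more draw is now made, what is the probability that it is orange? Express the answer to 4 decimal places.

For each hypothesis, P(data | H) works out to: P(data | urn A) = (1/10)(9/10)(1/10)(1/10) = 0.0009; P(data | urn B) = (2/10)(8/10)(2/10)(2/10) = 0.0064.
Weighting by the prior gives 1/2 · 0.0009 = 0.00045, 1/2 · 0.0064 = 0.0032; with total 0.00365.
The posterior is then P(urn A | data) = 0.12329, P(urn B | data) = 0.87671.
Averaging over the posterior, P(orange next | data) = (9/10)(0.12329) + (4/5)(0.87671) = 0.81233.

0.8123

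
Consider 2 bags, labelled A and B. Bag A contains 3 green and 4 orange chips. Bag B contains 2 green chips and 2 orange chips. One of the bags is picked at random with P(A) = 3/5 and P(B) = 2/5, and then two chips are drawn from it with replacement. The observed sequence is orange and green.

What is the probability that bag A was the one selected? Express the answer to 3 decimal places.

0.595

Compute the likelihood of the observed sequence for each case: P(data | bag A) = (4/7)(3/7) = 12/49; P(data | bag B) = (2/4)(2/4) = 1/4.
Multiplying each by its prior: 3/5 · 12/49 = 36/245, 2/5 · 1/4 = 1/10; these sum to 121/490.
Hence P(bag A | data) = (36/245) / (121/490) = 72/121.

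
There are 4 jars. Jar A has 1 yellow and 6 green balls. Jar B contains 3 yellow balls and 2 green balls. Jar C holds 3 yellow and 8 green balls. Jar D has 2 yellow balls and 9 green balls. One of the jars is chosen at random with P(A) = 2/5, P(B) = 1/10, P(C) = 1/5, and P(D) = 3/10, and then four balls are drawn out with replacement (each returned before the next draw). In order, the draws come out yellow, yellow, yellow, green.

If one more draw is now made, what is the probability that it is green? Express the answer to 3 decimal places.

For each hypothesis, P(data | H) works out to: P(data | jar A) = (1/7)(1/7)(1/7)(6/7) = 0.002499; P(data | jar B) = (3/5)(3/5)(3/5)(2/5) = 0.0864; P(data | jar C) = (3/11)(3/11)(3/11)(8/11) = 0.014753; P(data | jar D) = (2/11)(2/11)(2/11)(9/11) = 0.0049177.
The prior-weighted likelihoods are 2/5 · 0.002499 = 0.00099958, 1/10 · 0.0864 = 0.00864, 1/5 · 0.014753 = 0.0029506, 3/10 · 0.0049177 = 0.0014753; with total 0.014066.
Dividing through by the total gives posterior P(jar A | data) = 0.071066, P(jar B | data) = 0.61427, P(jar C | data) = 0.20978, P(jar D | data) = 0.10489.
The predictive probability is P(green next | data) = (6/7)(0.071066) + (2/5)(0.61427) + (8/11)(0.20978) + (9/11)(0.10489) = 0.545.

0.545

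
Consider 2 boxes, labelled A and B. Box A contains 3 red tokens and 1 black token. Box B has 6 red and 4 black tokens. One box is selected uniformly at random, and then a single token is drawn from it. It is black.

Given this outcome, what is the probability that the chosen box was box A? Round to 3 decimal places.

0.385

Compute the likelihood of this draw for each case: P(data | box A) = (1/4) = 1/4; P(data | box B) = (4/10) = 2/5.
Weighting by the prior gives 1/2 · 1/4 = 1/8, 1/2 · 2/5 = 1/5; with total 13/40.
By Bayes' rule, P(box A | data) = (1/8) / (13/40) = 5/13.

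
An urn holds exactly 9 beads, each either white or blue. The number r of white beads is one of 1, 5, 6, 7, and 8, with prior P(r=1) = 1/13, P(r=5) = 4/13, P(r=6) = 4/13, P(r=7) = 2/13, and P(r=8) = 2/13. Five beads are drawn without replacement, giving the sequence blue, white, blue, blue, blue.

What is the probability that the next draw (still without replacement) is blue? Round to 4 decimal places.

Under each hypothesis, the probability of the observed sequence is: P(data | r = 1) = (8/9)(1/8)(7/7)(6/6)(5/5) = 1/9; P(data | r = 5) = (4/9)(5/8)(3/7)(2/6)(1/5) = 1/126; P(data | r = 6) = (3/9)(6/8)(2/7)(1/6)(0/5) = 0; P(data | r = 7) = (2/9)(7/8)(1/7)(0/6) = 0; P(data | r = 8) = (1/9)(8/8)(0/7) = 0.
The prior-weighted likelihoods are 1/13 · 1/9 = 1/117, 4/13 · 1/126 = 2/819, 4/13 · 0 = 0, 2/13 · 0 = 0, 2/13 · 0 = 0; summing to 1/91.
Normalising, the posterior is P(r = 1 | data) = 7/9, P(r = 5 | data) = 2/9, P(r = 6 | data) = 0, P(r = 7 | data) = 0, P(r = 8 | data) = 0.
Averaging over the posterior, P(blue next | data) = (1)(7/9) + (0)(2/9) = 7/9.

0.7778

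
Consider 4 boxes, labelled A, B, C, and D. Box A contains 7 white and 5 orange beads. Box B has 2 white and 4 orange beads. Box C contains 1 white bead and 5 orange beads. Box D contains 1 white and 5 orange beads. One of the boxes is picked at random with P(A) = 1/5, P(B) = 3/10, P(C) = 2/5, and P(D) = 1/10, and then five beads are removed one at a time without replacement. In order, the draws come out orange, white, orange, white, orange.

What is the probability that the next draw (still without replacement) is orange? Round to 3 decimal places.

The likelihood of the observed sequence under each hypothesis: P(data | box A) = (5/12)(7/11)(4/10)(6/9)(3/8) = 0.026515; P(data | box B) = (4/6)(2/5)(3/4)(1/3)(2/2) = 0.066667; P(data | box C) = (5/6)(1/5)(4/4)(0/3) = 0; P(data | box D) = (5/6)(1/5)(4/4)(0/3) = 0.
Weighting by the prior gives 1/5 · 0.026515 = 0.005303, 3/10 · 0.066667 = 0.02, 2/5 · 0 = 0, 1/10 · 0 = 0; with total 0.025303.
The posterior is then P(box A | data) = 0.20958, P(box B | data) = 0.79042, P(box C | data) = 0, P(box D | data) = 0.
The predictive probability is P(orange next | data) = (2/7)(0.20958) + (1)(0.79042) = 0.8503.

0.850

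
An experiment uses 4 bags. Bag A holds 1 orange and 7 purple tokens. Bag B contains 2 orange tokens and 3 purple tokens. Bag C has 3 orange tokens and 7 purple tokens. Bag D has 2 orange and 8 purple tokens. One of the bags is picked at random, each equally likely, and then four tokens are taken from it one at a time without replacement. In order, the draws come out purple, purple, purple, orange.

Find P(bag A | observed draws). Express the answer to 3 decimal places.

Under each hypothesis, the probability of the observed sequence is: P(data | bag A) = (7/8)(6/7)(5/6)(1/5) = 1/8; P(data | bag B) = (3/5)(2/4)(1/3)(2/2) = 1/10; P(data | bag C) = (7/10)(6/9)(5/8)(3/7) = 1/8; P(data | bag D) = (8/10)(7/9)(6/8)(2/7) = 2/15.
Multiplying each by its prior: 1/4 · 1/8 = 1/32, 1/4 · 1/10 = 1/40, 1/4 · 1/8 = 1/32, 1/4 · 2/15 = 1/30; these sum to 29/240.
Hence P(bag A | data) = (1/32) / (29/240) = 15/58.

0.259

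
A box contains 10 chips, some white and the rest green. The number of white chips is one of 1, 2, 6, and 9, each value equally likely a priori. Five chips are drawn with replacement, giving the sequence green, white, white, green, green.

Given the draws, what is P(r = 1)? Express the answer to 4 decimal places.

0.1412

Under each hypothesis, the probability of the observed sequence is: P(data | r = 1) = (9/10)(1/10)(1/10)(9/10)(9/10) = 0.00729; P(data | r = 2) = (8/10)(2/10)(2/10)(8/10)(8/10) = 0.02048; P(data | r = 6) = (4/10)(6/10)(6/10)(4/10)(4/10) = 0.02304; P(data | r = 9) = (1/10)(9/10)(9/10)(1/10)(1/10) = 0.00081.
The prior-weighted likelihoods are 1/4 · 0.00729 = 0.0018225, 1/4 · 0.02048 = 0.00512, 1/4 · 0.02304 = 0.00576, 1/4 · 0.00081 = 0.0002025; summing to 0.012905.
So P(r = 1 | data) = (0.0018225) / (0.012905) = 0.14122.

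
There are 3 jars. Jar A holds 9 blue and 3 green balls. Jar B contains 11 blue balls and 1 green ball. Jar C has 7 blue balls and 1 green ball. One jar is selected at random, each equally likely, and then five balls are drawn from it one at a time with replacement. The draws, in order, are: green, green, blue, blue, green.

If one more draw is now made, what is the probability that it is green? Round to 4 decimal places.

Compute the likelihood of the observed sequence for each case: P(data | jar A) = (3/12)(3/12)(9/12)(9/12)(3/12) = 0.0087891; P(data | jar B) = (1/12)(1/12)(11/12)(11/12)(1/12) = 0.00048627; P(data | jar C) = (1/8)(1/8)(7/8)(7/8)(1/8) = 0.0014954.
Multiplying each by its prior: 1/3 · 0.0087891 = 0.0029297, 1/3 · 0.00048627 = 0.00016209, 1/3 · 0.0014954 = 0.00049845; summing to 0.0035902.
Normalising, the posterior is P(jar A | data) = 0.81602, P(jar B | data) = 0.045148, P(jar C | data) = 0.13884.
So P(green next | data) = Σ P(green next | H) P(H | data) = (1/4)(0.81602) + (1/12)(0.045148) + (1/8)(0.13884) = 0.22512.

0.2251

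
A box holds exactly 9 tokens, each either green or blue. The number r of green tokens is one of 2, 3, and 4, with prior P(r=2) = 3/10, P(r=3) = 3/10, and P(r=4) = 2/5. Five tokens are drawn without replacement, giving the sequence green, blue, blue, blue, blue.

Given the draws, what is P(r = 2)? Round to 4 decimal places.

0.4941

The likelihood of the observed sequence under each hypothesis: P(data | r = 2) = (2/9)(7/8)(6/7)(5/6)(4/5) = 1/9; P(data | r = 3) = (3/9)(6/8)(5/7)(4/6)(3/5) = 1/14; P(data | r = 4) = (4/9)(5/8)(4/7)(3/6)(2/5) = 2/63.
The prior-weighted likelihoods are 3/10 · 1/9 = 1/30, 3/10 · 1/14 = 3/140, 2/5 · 2/63 = 4/315; these sum to 17/252.
Therefore the posterior P(r = 2 | data) = (1/30) / (17/252) = 42/85.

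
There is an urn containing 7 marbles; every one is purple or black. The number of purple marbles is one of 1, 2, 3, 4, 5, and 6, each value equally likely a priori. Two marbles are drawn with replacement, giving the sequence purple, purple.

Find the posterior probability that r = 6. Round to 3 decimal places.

0.396

For each hypothesis, P(data | H) works out to: P(data | r = 1) = (1/7)(1/7) = 1/49; P(data | r = 2) = (2/7)(2/7) = 4/49; P(data | r = 3) = (3/7)(3/7) = 9/49; P(data | r = 4) = (4/7)(4/7) = 16/49; P(data | r = 5) = (5/7)(5/7) = 25/49; P(data | r = 6) = (6/7)(6/7) = 36/49.
The prior-weighted likelihoods are 1/6 · 1/49 = 1/294, 1/6 · 4/49 = 2/147, 1/6 · 9/49 = 3/98, 1/6 · 16/49 = 8/147, 1/6 · 25/49 = 25/294, 1/6 · 36/49 = 6/49; with total 13/42.
Hence P(r = 6 | data) = (6/49) / (13/42) = 36/91.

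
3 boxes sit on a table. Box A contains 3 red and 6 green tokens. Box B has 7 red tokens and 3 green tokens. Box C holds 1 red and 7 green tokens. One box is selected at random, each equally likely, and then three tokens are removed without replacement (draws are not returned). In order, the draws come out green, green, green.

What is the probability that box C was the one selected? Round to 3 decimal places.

0.717

For each hypothesis, P(data | H) works out to: P(data | box A) = (6/9)(5/8)(4/7) = 5/21; P(data | box B) = (3/10)(2/9)(1/8) = 1/120; P(data | box C) = (7/8)(6/7)(5/6) = 5/8.
Multiplying each by its prior: 1/3 · 5/21 = 5/63, 1/3 · 1/120 = 1/360, 1/3 · 5/8 = 5/24; summing to 61/210.
Therefore the posterior P(box C | data) = (5/24) / (61/210) = 175/244.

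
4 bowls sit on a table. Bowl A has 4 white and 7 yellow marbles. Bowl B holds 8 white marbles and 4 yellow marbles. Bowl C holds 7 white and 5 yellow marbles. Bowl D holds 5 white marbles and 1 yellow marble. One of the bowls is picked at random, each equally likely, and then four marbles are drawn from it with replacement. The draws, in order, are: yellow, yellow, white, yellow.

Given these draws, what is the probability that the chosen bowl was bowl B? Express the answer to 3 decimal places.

Under each hypothesis, the probability of the observed sequence is: P(data | bowl A) = (7/11)(7/11)(4/11)(7/11) = 0.093709; P(data | bowl B) = (4/12)(4/12)(8/12)(4/12) = 0.024691; P(data | bowl C) = (5/12)(5/12)(7/12)(5/12) = 0.042197; P(data | bowl D) = (1/6)(1/6)(5/6)(1/6) = 0.003858.
Multiplying each by its prior: 1/4 · 0.093709 = 0.023427, 1/4 · 0.024691 = 0.0061728, 1/4 · 0.042197 = 0.010549, 1/4 · 0.003858 = 0.00096451; these sum to 0.041114.
By Bayes' rule, P(bowl B | data) = (0.0061728) / (0.041114) = 0.15014.

0.150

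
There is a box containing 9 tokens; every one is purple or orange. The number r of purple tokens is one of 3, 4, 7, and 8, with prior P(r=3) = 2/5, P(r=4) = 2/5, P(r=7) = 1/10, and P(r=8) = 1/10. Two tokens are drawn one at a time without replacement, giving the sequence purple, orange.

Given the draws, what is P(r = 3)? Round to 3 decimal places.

0.414

For each hypothesis, P(data | H) works out to: P(data | r = 3) = (3/9)(6/8) = 1/4; P(data | r = 4) = (4/9)(5/8) = 5/18; P(data | r = 7) = (7/9)(2/8) = 7/36; P(data | r = 8) = (8/9)(1/8) = 1/9.
The prior-weighted likelihoods are 2/5 · 1/4 = 1/10, 2/5 · 5/18 = 1/9, 1/10 · 7/36 = 7/360, 1/10 · 1/9 = 1/90; summing to 29/120.
Therefore the posterior P(r = 3 | data) = (1/10) / (29/120) = 12/29.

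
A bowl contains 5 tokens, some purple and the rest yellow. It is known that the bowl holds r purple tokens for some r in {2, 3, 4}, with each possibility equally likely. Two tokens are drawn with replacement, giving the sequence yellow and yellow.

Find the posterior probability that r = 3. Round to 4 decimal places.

0.2857

The likelihood of the observed sequence under each hypothesis: P(data | r = 2) = (3/5)(3/5) = 9/25; P(data | r = 3) = (2/5)(2/5) = 4/25; P(data | r = 4) = (1/5)(1/5) = 1/25.
The prior-weighted likelihoods are 1/3 · 9/25 = 3/25, 1/3 · 4/25 = 4/75, 1/3 · 1/25 = 1/75; with total 14/75.
By Bayes' rule, P(r = 3 | data) = (4/75) / (14/75) = 2/7.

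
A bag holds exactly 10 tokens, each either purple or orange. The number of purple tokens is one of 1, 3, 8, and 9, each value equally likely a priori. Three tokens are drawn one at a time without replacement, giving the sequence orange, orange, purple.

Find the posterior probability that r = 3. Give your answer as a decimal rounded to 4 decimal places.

0.5888

For each hypothesis, P(data | H) works out to: P(data | r = 1) = (9/10)(8/9)(1/8) = 0.1; P(data | r = 3) = (7/10)(6/9)(3/8) = 0.175; P(data | r = 8) = (2/10)(1/9)(8/8) = 0.022222; P(data | r = 9) = (1/10)(0/9) = 0.
Weighting by the prior gives 1/4 · 0.1 = 0.025, 1/4 · 0.175 = 0.04375, 1/4 · 0.022222 = 0.0055556, 1/4 · 0 = 0; summing to 0.074306.
Hence P(r = 3 | data) = (0.04375) / (0.074306) = 0.58879.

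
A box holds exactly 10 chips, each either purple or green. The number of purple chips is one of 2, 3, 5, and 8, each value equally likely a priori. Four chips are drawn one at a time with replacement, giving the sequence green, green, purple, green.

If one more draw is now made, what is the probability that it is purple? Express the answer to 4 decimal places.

0.3199

For each hypothesis, P(data | H) works out to: P(data | r = 2) = (8/10)(8/10)(2/10)(8/10) = 0.1024; P(data | r = 3) = (7/10)(7/10)(3/10)(7/10) = 0.1029; P(data | r = 5) = (5/10)(5/10)(5/10)(5/10) = 0.0625; P(data | r = 8) = (2/10)(2/10)(8/10)(2/10) = 0.0064.
The prior-weighted likelihoods are 1/4 · 0.1024 = 0.0256, 1/4 · 0.1029 = 0.025725, 1/4 · 0.0625 = 0.015625, 1/4 · 0.0064 = 0.0016; these sum to 0.06855.
Normalising, the posterior is P(r = 2 | data) = 0.37345, P(r = 3 | data) = 0.37527, P(r = 5 | data) = 0.22794, P(r = 8 | data) = 0.023341.
The predictive probability is P(purple next | data) = (1/5)(0.37345) + (3/10)(0.37527) + (1/2)(0.22794) + (4/5)(0.023341) = 0.31991.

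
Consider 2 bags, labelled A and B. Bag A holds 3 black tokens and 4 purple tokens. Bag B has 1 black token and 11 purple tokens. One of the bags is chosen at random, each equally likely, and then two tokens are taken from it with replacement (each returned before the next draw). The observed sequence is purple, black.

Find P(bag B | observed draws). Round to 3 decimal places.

For each hypothesis, P(data | H) works out to: P(data | bag A) = (4/7)(3/7) = 0.2449; P(data | bag B) = (11/12)(1/12) = 0.076389.
Multiplying each by its prior: 1/2 · 0.2449 = 0.12245, 1/2 · 0.076389 = 0.038194; summing to 0.16064.
By Bayes' rule, P(bag B | data) = (0.038194) / (0.16064) = 0.23776.

0.238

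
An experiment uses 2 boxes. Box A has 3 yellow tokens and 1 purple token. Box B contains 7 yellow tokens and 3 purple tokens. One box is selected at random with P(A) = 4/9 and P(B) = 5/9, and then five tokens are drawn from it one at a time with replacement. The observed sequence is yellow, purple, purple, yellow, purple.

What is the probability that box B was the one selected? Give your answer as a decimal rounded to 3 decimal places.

For each hypothesis, P(data | H) works out to: P(data | box A) = (3/4)(1/4)(1/4)(3/4)(1/4) = 0.0087891; P(data | box B) = (7/10)(3/10)(3/10)(7/10)(3/10) = 0.01323.
Weighting by the prior gives 4/9 · 0.0087891 = 0.0039062, 5/9 · 0.01323 = 0.00735; summing to 0.011256.
So P(box B | data) = (0.00735) / (0.011256) = 0.65297.

0.653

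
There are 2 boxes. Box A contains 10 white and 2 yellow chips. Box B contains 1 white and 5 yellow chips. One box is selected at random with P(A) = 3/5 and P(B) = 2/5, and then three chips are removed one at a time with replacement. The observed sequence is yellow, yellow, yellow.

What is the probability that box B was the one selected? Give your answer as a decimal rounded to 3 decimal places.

0.988

For each hypothesis, P(data | H) works out to: P(data | box A) = (2/12)(2/12)(2/12) = 0.0046296; P(data | box B) = (5/6)(5/6)(5/6) = 0.5787.
Multiplying each by its prior: 3/5 · 0.0046296 = 0.0027778, 2/5 · 0.5787 = 0.23148; summing to 0.23426.
Hence P(box B | data) = (0.23148) / (0.23426) = 0.98814.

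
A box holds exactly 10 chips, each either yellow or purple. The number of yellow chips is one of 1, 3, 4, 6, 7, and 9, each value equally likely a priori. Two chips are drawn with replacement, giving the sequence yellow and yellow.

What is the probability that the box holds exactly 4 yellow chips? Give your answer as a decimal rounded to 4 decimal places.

Compute the likelihood of the observed sequence for each case: P(data | r = 1) = (1/10)(1/10) = 1/100; P(data | r = 3) = (3/10)(3/10) = 9/100; P(data | r = 4) = (4/10)(4/10) = 4/25; P(data | r = 6) = (6/10)(6/10) = 9/25; P(data | r = 7) = (7/10)(7/10) = 49/100; P(data | r = 9) = (9/10)(9/10) = 81/100.
Multiplying each by its prior: 1/6 · 1/100 = 1/600, 1/6 · 9/100 = 3/200, 1/6 · 4/25 = 2/75, 1/6 · 9/25 = 3/50, 1/6 · 49/100 = 49/600, 1/6 · 81/100 = 27/200; these sum to 8/25.
By Bayes' rule, P(r = 4 | data) = (2/75) / (8/25) = 1/12.

0.0833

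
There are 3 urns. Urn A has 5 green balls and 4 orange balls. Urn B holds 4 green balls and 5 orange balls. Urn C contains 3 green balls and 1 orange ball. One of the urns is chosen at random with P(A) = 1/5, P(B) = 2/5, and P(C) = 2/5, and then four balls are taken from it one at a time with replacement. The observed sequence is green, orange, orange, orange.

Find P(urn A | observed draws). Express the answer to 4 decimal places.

0.2171

Under each hypothesis, the probability of the observed sequence is: P(data | urn A) = (5/9)(4/9)(4/9)(4/9) = 0.048773; P(data | urn B) = (4/9)(5/9)(5/9)(5/9) = 0.076208; P(data | urn C) = (3/4)(1/4)(1/4)(1/4) = 0.011719.
Multiplying each by its prior: 1/5 · 0.048773 = 0.0097546, 2/5 · 0.076208 = 0.030483, 2/5 · 0.011719 = 0.0046875; summing to 0.044925.
Therefore the posterior P(urn A | data) = (0.0097546) / (0.044925) = 0.21713.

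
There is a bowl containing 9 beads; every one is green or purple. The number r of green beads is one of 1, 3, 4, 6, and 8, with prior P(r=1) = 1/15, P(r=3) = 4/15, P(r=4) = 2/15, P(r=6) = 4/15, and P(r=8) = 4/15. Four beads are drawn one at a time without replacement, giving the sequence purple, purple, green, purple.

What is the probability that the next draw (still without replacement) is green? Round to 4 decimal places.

Under each hypothesis, the probability of the observed sequence is: P(data | r = 1) = (8/9)(7/8)(1/7)(6/6) = 1/9; P(data | r = 3) = (6/9)(5/8)(3/7)(4/6) = 5/42; P(data | r = 4) = (5/9)(4/8)(4/7)(3/6) = 5/63; P(data | r = 6) = (3/9)(2/8)(6/7)(1/6) = 1/84; P(data | r = 8) = (1/9)(0/8) = 0.
Multiplying each by its prior: 1/15 · 1/9 = 1/135, 4/15 · 5/42 = 2/63, 2/15 · 5/63 = 2/189, 4/15 · 1/84 = 1/315, 4/15 · 0 = 0; summing to 10/189.
Dividing through by the total gives posterior P(r = 1 | data) = 7/50, P(r = 3 | data) = 3/5, P(r = 4 | data) = 1/5, P(r = 6 | data) = 3/50, P(r = 8 | data) = 0.
So P(green next | data) = Σ P(green next | H) P(H | data) = (0)(7/50) + (2/5)(3/5) + (3/5)(1/5) + (1)(3/50) = 21/50.

0.4200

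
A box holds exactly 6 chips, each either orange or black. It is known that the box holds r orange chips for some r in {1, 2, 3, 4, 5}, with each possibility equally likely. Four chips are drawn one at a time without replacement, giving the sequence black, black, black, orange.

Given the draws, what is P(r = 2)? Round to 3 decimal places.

0.381

Compute the likelihood of the observed sequence for each case: P(data | r = 1) = (5/6)(4/5)(3/4)(1/3) = 1/6; P(data | r = 2) = (4/6)(3/5)(2/4)(2/3) = 2/15; P(data | r = 3) = (3/6)(2/5)(1/4)(3/3) = 1/20; P(data | r = 4) = (2/6)(1/5)(0/4) = 0; P(data | r = 5) = (1/6)(0/5) = 0.
Weighting by the prior gives 1/5 · 1/6 = 1/30, 1/5 · 2/15 = 2/75, 1/5 · 1/20 = 1/100, 1/5 · 0 = 0, 1/5 · 0 = 0; summing to 7/100.
Therefore the posterior P(r = 2 | data) = (2/75) / (7/100) = 8/21.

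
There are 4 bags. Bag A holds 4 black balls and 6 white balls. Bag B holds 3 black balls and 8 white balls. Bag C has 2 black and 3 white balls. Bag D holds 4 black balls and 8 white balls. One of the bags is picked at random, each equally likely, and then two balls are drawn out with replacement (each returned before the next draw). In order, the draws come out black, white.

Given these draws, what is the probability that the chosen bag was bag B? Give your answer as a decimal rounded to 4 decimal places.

0.2202

The likelihood of the observed sequence under each hypothesis: P(data | bag A) = (4/10)(6/10) = 0.24; P(data | bag B) = (3/11)(8/11) = 0.19835; P(data | bag C) = (2/5)(3/5) = 0.24; P(data | bag D) = (4/12)(8/12) = 0.22222.
Multiplying each by its prior: 1/4 · 0.24 = 0.06, 1/4 · 0.19835 = 0.049587, 1/4 · 0.24 = 0.06, 1/4 · 0.22222 = 0.055556; with total 0.22514.
So P(bag B | data) = (0.049587) / (0.22514) = 0.22025.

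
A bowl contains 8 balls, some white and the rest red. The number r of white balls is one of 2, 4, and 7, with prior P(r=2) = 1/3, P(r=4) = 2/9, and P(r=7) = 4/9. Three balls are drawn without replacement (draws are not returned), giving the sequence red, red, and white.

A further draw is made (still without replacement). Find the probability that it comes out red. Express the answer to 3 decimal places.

Under each hypothesis, the probability of the observed sequence is: P(data | r = 2) = (6/8)(5/7)(2/6) = 5/28; P(data | r = 4) = (4/8)(3/7)(4/6) = 1/7; P(data | r = 7) = (1/8)(0/7) = 0.
The prior-weighted likelihoods are 1/3 · 5/28 = 5/84, 2/9 · 1/7 = 2/63, 4/9 · 0 = 0; summing to 23/252.
The posterior is then P(r = 2 | data) = 15/23, P(r = 4 | data) = 8/23, P(r = 7 | data) = 0.
So P(red next | data) = Σ P(red next | H) P(H | data) = (4/5)(15/23) + (2/5)(8/23) = 76/115.

0.661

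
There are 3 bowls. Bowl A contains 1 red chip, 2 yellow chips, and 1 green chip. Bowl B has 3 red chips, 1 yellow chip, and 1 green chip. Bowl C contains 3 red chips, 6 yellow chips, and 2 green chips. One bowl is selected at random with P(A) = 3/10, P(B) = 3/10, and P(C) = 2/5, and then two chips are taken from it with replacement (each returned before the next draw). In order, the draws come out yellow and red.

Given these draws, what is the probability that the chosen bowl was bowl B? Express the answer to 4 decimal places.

0.2707

Compute the likelihood of the observed sequence for each case: P(data | bowl A) = (2/4)(1/4) = 0.125; P(data | bowl B) = (1/5)(3/5) = 0.12; P(data | bowl C) = (6/11)(3/11) = 0.14876.
Weighting by the prior gives 3/10 · 0.125 = 0.0375, 3/10 · 0.12 = 0.036, 2/5 · 0.14876 = 0.059504; these sum to 0.133.
So P(bowl B | data) = (0.036) / (0.133) = 0.27067.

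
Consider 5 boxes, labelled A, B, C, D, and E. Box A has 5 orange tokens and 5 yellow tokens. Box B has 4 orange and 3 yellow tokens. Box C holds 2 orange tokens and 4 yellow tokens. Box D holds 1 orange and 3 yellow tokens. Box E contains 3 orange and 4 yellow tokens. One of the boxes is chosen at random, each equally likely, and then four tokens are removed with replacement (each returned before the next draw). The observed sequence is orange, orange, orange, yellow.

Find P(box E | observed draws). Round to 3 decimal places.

0.201

Under each hypothesis, the probability of the observed sequence is: P(data | box A) = (5/10)(5/10)(5/10)(5/10) = 0.0625; P(data | box B) = (4/7)(4/7)(4/7)(3/7) = 0.079967; P(data | box C) = (2/6)(2/6)(2/6)(4/6) = 0.024691; P(data | box D) = (1/4)(1/4)(1/4)(3/4) = 0.011719; P(data | box E) = (3/7)(3/7)(3/7)(4/7) = 0.044981.
The prior-weighted likelihoods are 1/5 · 0.0625 = 0.0125, 1/5 · 0.079967 = 0.015993, 1/5 · 0.024691 = 0.0049383, 1/5 · 0.011719 = 0.0023437, 1/5 · 0.044981 = 0.0089963; summing to 0.044772.
By Bayes' rule, P(box E | data) = (0.0089963) / (0.044772) = 0.20094.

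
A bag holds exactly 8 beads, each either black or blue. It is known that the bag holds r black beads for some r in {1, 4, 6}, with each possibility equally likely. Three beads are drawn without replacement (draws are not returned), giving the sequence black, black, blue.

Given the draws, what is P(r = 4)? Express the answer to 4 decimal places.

0.4444

Compute the likelihood of the observed sequence for each case: P(data | r = 1) = (1/8)(0/7) = 0; P(data | r = 4) = (4/8)(3/7)(4/6) = 1/7; P(data | r = 6) = (6/8)(5/7)(2/6) = 5/28.
The prior-weighted likelihoods are 1/3 · 0 = 0, 1/3 · 1/7 = 1/21, 1/3 · 5/28 = 5/84; summing to 3/28.
So P(r = 4 | data) = (1/21) / (3/28) = 4/9.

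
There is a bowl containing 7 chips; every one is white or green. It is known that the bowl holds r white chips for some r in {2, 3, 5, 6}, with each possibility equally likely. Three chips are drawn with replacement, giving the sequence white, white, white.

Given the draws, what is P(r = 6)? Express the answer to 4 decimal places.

0.5745

For each hypothesis, P(data | H) works out to: P(data | r = 2) = (2/7)(2/7)(2/7) = 0.023324; P(data | r = 3) = (3/7)(3/7)(3/7) = 0.078717; P(data | r = 5) = (5/7)(5/7)(5/7) = 0.36443; P(data | r = 6) = (6/7)(6/7)(6/7) = 0.62974.
The prior-weighted likelihoods are 1/4 · 0.023324 = 0.0058309, 1/4 · 0.078717 = 0.019679, 1/4 · 0.36443 = 0.091108, 1/4 · 0.62974 = 0.15743; with total 0.27405.
So P(r = 6 | data) = (0.15743) / (0.27405) = 0.57447.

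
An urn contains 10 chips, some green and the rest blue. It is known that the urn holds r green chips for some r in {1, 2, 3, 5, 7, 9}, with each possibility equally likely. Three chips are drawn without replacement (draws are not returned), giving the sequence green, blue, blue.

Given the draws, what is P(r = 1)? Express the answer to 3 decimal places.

0.159

The likelihood of the observed sequence under each hypothesis: P(data | r = 1) = (1/10)(9/9)(8/8) = 0.1; P(data | r = 2) = (2/10)(8/9)(7/8) = 0.15556; P(data | r = 3) = (3/10)(7/9)(6/8) = 0.175; P(data | r = 5) = (5/10)(5/9)(4/8) = 0.13889; P(data | r = 7) = (7/10)(3/9)(2/8) = 0.058333; P(data | r = 9) = (9/10)(1/9)(0/8) = 0.
Multiplying each by its prior: 1/6 · 0.1 = 0.016667, 1/6 · 0.15556 = 0.025926, 1/6 · 0.175 = 0.029167, 1/6 · 0.13889 = 0.023148, 1/6 · 0.058333 = 0.0097222, 1/6 · 0 = 0; with total 0.10463.
Therefore the posterior P(r = 1 | data) = (0.016667) / (0.10463) = 0.15929.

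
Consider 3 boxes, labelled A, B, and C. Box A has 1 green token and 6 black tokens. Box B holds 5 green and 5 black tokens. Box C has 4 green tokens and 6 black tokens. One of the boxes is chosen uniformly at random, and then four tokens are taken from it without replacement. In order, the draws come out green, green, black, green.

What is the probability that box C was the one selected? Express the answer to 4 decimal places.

The likelihood of the observed sequence under each hypothesis: P(data | box A) = (1/7)(0/6) = 0; P(data | box B) = (5/10)(4/9)(5/8)(3/7) = 0.059524; P(data | box C) = (4/10)(3/9)(6/8)(2/7) = 0.028571.
Multiplying each by its prior: 1/3 · 0 = 0, 1/3 · 0.059524 = 0.019841, 1/3 · 0.028571 = 0.0095238; summing to 0.029365.
Therefore the posterior P(box C | data) = (0.0095238) / (0.029365) = 0.32432.

0.3243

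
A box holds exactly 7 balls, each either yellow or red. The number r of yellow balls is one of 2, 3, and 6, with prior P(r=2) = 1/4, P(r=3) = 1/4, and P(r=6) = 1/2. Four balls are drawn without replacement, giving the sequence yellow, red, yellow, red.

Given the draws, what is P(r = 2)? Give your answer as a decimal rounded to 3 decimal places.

The likelihood of the observed sequence under each hypothesis: P(data | r = 2) = (2/7)(5/6)(1/5)(4/4) = 1/21; P(data | r = 3) = (3/7)(4/6)(2/5)(3/4) = 3/35; P(data | r = 6) = (6/7)(1/6)(5/5)(0/4) = 0.
Weighting by the prior gives 1/4 · 1/21 = 1/84, 1/4 · 3/35 = 3/140, 1/2 · 0 = 0; summing to 1/30.
Therefore the posterior P(r = 2 | data) = (1/84) / (1/30) = 5/14.

0.357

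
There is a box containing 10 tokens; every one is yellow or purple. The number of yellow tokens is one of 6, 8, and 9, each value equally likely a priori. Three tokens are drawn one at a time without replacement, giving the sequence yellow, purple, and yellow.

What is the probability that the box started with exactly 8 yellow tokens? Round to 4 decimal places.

0.3684

The likelihood of the observed sequence under each hypothesis: P(data | r = 6) = (6/10)(4/9)(5/8) = 1/6; P(data | r = 8) = (8/10)(2/9)(7/8) = 7/45; P(data | r = 9) = (9/10)(1/9)(8/8) = 1/10.
The prior-weighted likelihoods are 1/3 · 1/6 = 1/18, 1/3 · 7/45 = 7/135, 1/3 · 1/10 = 1/30; with total 19/135.
So P(r = 8 | data) = (7/135) / (19/135) = 7/19.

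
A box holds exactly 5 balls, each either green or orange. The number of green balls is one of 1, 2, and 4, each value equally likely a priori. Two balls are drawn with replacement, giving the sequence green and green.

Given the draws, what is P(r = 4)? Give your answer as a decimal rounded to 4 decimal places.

0.7619

Compute the likelihood of the observed sequence for each case: P(data | r = 1) = (1/5)(1/5) = 1/25; P(data | r = 2) = (2/5)(2/5) = 4/25; P(data | r = 4) = (4/5)(4/5) = 16/25.
The prior-weighted likelihoods are 1/3 · 1/25 = 1/75, 1/3 · 4/25 = 4/75, 1/3 · 16/25 = 16/75; these sum to 7/25.
By Bayes' rule, P(r = 4 | data) = (16/75) / (7/25) = 16/21.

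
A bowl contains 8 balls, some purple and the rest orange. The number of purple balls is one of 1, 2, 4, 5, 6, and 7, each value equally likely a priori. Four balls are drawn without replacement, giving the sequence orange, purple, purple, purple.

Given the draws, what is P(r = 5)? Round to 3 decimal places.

0.248

Under each hypothesis, the probability of the observed sequence is: P(data | r = 1) = (7/8)(1/7)(0/6) = 0; P(data | r = 2) = (6/8)(2/7)(1/6)(0/5) = 0; P(data | r = 4) = (4/8)(4/7)(3/6)(2/5) = 0.057143; P(data | r = 5) = (3/8)(5/7)(4/6)(3/5) = 0.10714; P(data | r = 6) = (2/8)(6/7)(5/6)(4/5) = 0.14286; P(data | r = 7) = (1/8)(7/7)(6/6)(5/5) = 0.125.
Multiplying each by its prior: 1/6 · 0 = 0, 1/6 · 0 = 0, 1/6 · 0.057143 = 0.0095238, 1/6 · 0.10714 = 0.017857, 1/6 · 0.14286 = 0.02381, 1/6 · 0.125 = 0.020833; these sum to 0.072024.
By Bayes' rule, P(r = 5 | data) = (0.017857) / (0.072024) = 0.24793.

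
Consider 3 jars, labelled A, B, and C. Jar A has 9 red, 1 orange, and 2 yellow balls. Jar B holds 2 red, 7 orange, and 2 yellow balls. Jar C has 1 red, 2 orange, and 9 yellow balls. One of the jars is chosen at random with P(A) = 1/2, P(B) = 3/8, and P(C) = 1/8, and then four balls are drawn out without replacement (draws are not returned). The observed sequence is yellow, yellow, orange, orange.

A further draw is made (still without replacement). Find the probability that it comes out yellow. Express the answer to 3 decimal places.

The likelihood of the observed sequence under each hypothesis: P(data | jar A) = (2/12)(1/11)(1/10)(0/9) = 0; P(data | jar B) = (2/11)(1/10)(7/9)(6/8) = 0.010606; P(data | jar C) = (9/12)(8/11)(2/10)(1/9) = 0.012121.
Multiplying each by its prior: 1/2 · 0 = 0, 3/8 · 0.010606 = 0.0039773, 1/8 · 0.012121 = 0.0015152; summing to 0.0054924.
Normalising, the posterior is P(jar A | data) = 0, P(jar B | data) = 0.72414, P(jar C | data) = 0.27586.
The predictive probability is P(yellow next | data) = (0)(0.72414) + (7/8)(0.27586) = 0.24138.

0.241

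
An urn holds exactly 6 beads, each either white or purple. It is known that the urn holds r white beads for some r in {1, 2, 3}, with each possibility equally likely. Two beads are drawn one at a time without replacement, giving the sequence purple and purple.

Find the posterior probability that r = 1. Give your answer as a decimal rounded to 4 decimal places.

Compute the likelihood of the observed sequence for each case: P(data | r = 1) = (5/6)(4/5) = 2/3; P(data | r = 2) = (4/6)(3/5) = 2/5; P(data | r = 3) = (3/6)(2/5) = 1/5.
Multiplying each by its prior: 1/3 · 2/3 = 2/9, 1/3 · 2/5 = 2/15, 1/3 · 1/5 = 1/15; summing to 19/45.
So P(r = 1 | data) = (2/9) / (19/45) = 10/19.

0.5263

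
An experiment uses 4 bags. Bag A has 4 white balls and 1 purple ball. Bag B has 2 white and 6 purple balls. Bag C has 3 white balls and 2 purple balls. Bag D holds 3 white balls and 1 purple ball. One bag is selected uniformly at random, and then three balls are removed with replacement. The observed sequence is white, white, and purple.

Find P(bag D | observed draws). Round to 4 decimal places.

The likelihood of the observed sequence under each hypothesis: P(data | bag A) = (4/5)(4/5)(1/5) = 0.128; P(data | bag B) = (2/8)(2/8)(6/8) = 0.046875; P(data | bag C) = (3/5)(3/5)(2/5) = 0.144; P(data | bag D) = (3/4)(3/4)(1/4) = 0.14062.
Multiplying each by its prior: 1/4 · 0.128 = 0.032, 1/4 · 0.046875 = 0.011719, 1/4 · 0.144 = 0.036, 1/4 · 0.14062 = 0.035156; summing to 0.11488.
So P(bag D | data) = (0.035156) / (0.11488) = 0.30604.

0.3060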